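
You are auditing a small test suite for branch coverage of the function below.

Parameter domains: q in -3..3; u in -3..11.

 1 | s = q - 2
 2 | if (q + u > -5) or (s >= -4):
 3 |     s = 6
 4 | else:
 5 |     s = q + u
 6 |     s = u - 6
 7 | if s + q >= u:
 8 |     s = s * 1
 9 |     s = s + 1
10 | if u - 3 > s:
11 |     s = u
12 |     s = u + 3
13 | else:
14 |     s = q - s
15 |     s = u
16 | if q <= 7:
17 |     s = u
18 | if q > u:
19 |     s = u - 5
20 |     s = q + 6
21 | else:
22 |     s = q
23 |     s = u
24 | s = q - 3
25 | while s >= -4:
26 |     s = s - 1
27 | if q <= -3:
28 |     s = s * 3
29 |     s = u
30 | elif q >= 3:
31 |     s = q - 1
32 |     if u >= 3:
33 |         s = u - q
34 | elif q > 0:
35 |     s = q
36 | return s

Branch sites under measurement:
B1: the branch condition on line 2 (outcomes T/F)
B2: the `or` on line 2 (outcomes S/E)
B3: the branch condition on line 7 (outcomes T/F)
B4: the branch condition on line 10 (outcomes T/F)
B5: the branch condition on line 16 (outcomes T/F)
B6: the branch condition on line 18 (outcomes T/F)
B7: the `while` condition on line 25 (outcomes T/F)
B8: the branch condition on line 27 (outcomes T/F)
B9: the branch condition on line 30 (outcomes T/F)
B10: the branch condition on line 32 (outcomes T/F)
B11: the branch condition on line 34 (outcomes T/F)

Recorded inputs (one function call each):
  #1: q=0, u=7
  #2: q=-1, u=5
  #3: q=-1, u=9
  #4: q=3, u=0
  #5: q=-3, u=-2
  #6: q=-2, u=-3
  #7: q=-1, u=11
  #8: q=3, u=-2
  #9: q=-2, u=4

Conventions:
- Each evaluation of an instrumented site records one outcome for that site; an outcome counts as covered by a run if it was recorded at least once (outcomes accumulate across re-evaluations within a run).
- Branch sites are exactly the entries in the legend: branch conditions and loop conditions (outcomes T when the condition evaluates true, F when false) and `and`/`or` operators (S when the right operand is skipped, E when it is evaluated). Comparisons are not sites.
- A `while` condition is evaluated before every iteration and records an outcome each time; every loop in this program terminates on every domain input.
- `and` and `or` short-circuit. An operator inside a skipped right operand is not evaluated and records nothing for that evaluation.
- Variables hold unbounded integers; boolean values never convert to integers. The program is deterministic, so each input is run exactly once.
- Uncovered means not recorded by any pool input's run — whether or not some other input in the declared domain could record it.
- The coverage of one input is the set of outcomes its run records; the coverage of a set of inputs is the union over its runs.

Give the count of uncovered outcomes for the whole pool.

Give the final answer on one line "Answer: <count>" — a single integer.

input #1, q=0, u=7: outcomes B1=T, B2=S, B3=F, B4=F, B5=T, B6=F, B7=T, B7=F, B8=F, B9=F, B11=F
input #2, q=-1, u=5: outcomes B1=T, B2=S, B3=T, B4=F, B5=T, B6=F, B7=T, B7=F, B8=F, B9=F, B11=F
input #3, q=-1, u=9: outcomes B1=T, B2=S, B3=F, B4=F, B5=T, B6=F, B7=T, B7=F, B8=F, B9=F, B11=F
input #4, q=3, u=0: outcomes B1=T, B2=S, B3=T, B4=F, B5=T, B6=T, B7=T, B7=F, B8=F, B9=T, B10=F
input #5, q=-3, u=-2: outcomes B1=F, B2=E, B3=F, B4=T, B5=T, B6=F, B7=F, B8=T
input #6, q=-2, u=-3: outcomes B1=T, B2=E, B3=T, B4=F, B5=T, B6=T, B7=F, B8=F, B9=F, B11=F
input #7, q=-1, u=11: outcomes B1=T, B2=S, B3=F, B4=T, B5=T, B6=F, B7=T, B7=F, B8=F, B9=F, B11=F
input #8, q=3, u=-2: outcomes B1=T, B2=S, B3=T, B4=F, B5=T, B6=T, B7=T, B7=F, B8=F, B9=T, B10=F
input #9, q=-2, u=4: outcomes B1=T, B2=S, B3=T, B4=F, B5=T, B6=F, B7=F, B8=F, B9=F, B11=F
union over the pool: B1=T, B1=F, B2=S, B2=E, B3=T, B3=F, B4=T, B4=F, B5=T, B6=T, B6=F, B7=T, B7=F, B8=T, B8=F, B9=T, B9=F, B10=F, B11=F
uncovered (3 of 22): B5=F, B10=T, B11=T

Answer: 3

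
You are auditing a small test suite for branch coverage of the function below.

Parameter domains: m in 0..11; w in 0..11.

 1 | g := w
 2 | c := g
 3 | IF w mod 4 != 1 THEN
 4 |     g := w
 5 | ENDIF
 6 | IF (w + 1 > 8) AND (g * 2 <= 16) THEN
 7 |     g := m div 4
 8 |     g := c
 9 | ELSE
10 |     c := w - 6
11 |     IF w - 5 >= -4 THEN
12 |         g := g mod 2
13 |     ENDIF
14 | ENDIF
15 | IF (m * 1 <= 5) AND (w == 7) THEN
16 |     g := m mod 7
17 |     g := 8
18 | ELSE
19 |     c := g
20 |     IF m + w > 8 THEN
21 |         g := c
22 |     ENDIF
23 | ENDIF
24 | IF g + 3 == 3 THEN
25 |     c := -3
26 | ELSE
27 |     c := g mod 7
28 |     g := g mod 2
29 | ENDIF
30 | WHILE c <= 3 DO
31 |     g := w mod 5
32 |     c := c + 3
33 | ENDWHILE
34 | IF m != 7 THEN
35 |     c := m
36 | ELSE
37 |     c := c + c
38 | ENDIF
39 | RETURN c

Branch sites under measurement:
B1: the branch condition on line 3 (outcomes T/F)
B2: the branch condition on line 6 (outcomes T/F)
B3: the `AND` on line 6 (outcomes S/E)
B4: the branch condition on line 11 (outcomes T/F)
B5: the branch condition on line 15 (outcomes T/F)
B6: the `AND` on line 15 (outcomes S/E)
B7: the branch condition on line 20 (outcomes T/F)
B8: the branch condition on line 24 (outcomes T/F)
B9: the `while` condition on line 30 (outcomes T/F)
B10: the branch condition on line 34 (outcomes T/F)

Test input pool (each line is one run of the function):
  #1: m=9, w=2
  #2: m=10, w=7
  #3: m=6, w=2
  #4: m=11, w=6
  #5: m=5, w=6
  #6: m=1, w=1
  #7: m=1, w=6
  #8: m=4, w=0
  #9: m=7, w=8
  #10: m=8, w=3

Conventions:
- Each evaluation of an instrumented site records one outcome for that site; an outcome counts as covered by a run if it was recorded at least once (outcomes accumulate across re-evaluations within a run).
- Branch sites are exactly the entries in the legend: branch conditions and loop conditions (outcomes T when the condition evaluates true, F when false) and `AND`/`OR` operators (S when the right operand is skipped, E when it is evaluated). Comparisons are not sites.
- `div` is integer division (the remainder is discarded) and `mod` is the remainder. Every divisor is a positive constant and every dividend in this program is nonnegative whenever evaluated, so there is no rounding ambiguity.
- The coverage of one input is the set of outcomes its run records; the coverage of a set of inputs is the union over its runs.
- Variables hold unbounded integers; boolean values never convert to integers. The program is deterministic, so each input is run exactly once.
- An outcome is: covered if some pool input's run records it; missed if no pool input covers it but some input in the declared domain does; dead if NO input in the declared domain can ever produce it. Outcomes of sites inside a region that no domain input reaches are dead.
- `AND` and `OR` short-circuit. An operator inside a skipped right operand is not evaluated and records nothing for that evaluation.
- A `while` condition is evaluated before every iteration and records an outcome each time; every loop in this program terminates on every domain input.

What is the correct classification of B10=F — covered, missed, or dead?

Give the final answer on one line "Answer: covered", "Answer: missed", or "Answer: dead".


B10=F is recorded by pool input(s) 9 -> covered
Answer: covered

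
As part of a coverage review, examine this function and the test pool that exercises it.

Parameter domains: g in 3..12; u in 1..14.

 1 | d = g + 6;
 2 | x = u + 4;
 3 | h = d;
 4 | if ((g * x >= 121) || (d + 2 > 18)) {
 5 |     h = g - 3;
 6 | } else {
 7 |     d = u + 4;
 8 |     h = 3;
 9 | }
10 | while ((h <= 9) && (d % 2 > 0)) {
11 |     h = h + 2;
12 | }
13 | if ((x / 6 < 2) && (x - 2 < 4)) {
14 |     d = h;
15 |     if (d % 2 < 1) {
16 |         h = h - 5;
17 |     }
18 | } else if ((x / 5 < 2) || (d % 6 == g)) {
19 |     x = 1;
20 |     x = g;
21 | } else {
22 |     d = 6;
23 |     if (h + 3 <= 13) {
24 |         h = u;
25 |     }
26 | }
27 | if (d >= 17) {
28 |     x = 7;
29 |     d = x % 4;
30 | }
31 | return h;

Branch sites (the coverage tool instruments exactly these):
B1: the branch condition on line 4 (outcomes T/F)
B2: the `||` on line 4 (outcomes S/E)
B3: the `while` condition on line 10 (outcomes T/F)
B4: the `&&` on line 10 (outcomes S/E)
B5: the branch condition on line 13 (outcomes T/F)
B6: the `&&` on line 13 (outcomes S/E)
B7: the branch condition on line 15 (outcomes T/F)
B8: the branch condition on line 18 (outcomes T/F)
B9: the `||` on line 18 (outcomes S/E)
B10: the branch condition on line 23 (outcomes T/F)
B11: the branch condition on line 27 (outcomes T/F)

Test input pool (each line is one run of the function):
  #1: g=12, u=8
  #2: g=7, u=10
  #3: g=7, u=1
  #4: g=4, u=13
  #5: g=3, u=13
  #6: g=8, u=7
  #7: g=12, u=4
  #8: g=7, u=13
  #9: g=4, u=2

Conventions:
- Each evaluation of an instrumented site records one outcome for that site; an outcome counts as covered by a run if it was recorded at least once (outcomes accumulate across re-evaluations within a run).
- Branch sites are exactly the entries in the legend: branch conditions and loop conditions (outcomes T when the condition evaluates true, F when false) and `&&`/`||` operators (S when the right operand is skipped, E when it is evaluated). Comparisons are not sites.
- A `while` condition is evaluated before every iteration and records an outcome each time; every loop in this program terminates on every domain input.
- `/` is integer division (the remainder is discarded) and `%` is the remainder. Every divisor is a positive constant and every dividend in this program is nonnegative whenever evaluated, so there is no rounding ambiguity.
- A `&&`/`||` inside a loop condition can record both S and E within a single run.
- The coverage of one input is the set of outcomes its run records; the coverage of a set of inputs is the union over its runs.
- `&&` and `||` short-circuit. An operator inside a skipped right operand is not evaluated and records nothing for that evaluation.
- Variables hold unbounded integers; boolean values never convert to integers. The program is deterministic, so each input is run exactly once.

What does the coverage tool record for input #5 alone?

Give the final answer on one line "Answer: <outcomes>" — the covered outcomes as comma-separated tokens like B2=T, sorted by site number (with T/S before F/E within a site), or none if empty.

Simulating input #5 (g=3, u=13) step by step:
  B2->E, B1->F, B4->E, B3->T, B4->E, B3->T, B4->E, B3->T, B4->E, B3->T
  B4->S, B3->F, B6->S, B5->F, B9->E, B8->F, B10->F, B11->F
as a set, this run covers: B1=F, B2=E, B3=T, B3=F, B4=S, B4=E, B5=F, B6=S, B8=F, B9=E, B10=F, B11=F

Answer: B1=F, B2=E, B3=T, B3=F, B4=S, B4=E, B5=F, B6=S, B8=F, B9=E, B10=F, B11=F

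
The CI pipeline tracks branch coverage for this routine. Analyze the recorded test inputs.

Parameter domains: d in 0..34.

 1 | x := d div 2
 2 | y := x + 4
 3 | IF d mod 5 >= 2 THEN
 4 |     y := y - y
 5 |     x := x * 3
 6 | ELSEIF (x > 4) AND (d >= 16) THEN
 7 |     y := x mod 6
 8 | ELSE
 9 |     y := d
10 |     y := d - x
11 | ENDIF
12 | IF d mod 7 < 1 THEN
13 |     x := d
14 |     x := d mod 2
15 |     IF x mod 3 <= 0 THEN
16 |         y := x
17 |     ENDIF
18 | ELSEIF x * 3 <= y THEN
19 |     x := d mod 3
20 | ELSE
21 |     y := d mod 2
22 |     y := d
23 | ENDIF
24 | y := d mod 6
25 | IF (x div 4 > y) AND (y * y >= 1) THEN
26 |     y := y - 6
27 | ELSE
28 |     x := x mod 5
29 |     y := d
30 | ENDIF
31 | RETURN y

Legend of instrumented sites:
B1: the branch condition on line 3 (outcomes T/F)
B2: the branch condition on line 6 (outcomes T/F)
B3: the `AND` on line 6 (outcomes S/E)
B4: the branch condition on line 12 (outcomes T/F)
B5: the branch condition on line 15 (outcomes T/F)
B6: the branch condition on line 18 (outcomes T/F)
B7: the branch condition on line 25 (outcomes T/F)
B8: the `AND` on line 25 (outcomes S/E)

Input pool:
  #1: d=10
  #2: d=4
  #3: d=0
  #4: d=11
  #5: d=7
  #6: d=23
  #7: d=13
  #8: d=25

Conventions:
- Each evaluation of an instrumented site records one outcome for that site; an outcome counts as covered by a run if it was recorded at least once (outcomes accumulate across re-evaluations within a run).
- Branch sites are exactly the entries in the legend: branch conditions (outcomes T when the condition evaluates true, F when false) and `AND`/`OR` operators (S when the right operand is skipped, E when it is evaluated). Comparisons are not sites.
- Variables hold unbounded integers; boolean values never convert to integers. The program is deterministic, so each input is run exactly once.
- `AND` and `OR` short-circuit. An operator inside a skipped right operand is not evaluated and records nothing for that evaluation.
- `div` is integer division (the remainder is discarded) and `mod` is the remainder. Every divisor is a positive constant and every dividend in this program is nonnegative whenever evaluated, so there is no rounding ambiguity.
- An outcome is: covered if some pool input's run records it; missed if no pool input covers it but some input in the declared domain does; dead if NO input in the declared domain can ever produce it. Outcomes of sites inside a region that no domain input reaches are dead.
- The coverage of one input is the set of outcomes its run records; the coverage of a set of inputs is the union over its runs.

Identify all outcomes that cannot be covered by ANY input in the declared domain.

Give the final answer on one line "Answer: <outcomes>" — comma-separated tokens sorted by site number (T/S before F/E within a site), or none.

running all 35 domain inputs and tallying outcomes:
  reachable outcomes have witnesses, e.g. B1=T (e.g. d=2), B1=F (e.g. d=0), B2=T (e.g. d=16), B2=F (e.g. d=0)

Answer: none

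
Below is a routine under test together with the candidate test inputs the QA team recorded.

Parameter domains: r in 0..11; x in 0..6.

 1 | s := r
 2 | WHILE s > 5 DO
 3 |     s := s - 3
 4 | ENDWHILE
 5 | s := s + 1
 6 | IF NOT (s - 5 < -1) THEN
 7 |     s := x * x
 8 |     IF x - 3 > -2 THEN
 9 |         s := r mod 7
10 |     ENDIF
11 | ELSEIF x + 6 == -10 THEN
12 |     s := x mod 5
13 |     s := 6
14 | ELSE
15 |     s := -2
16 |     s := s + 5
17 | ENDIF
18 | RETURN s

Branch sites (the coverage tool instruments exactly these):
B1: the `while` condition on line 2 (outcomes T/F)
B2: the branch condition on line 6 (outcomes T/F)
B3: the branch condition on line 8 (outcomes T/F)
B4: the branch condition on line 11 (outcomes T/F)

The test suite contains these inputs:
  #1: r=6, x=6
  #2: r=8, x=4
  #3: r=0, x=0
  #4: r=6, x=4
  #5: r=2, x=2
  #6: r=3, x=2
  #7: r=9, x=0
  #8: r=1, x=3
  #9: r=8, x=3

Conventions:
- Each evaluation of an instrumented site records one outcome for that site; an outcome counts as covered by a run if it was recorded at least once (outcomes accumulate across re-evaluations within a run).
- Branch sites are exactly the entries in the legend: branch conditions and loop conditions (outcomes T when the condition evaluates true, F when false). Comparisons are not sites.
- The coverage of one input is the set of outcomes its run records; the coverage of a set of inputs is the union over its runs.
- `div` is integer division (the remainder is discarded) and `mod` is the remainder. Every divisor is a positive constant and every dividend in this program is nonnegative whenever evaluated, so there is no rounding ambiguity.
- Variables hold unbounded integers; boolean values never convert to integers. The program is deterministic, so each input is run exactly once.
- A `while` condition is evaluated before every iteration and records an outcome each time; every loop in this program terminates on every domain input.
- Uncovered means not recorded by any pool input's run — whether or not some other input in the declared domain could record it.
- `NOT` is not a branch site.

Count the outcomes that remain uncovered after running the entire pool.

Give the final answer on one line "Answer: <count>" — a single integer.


input #1 (r=6, x=6): covers B1=T, B1=F, B2=T, B3=T
input #2 (r=8, x=4): covers B1=T, B1=F, B2=T, B3=T
input #3 (r=0, x=0): covers B1=F, B2=F, B4=F
input #4 (r=6, x=4): covers B1=T, B1=F, B2=T, B3=T
input #5 (r=2, x=2): covers B1=F, B2=F, B4=F
input #6 (r=3, x=2): covers B1=F, B2=T, B3=T
input #7 (r=9, x=0): covers B1=T, B1=F, B2=T, B3=F
input #8 (r=1, x=3): covers B1=F, B2=F, B4=F
input #9 (r=8, x=3): covers B1=T, B1=F, B2=T, B3=T
union over the pool: B1=T, B1=F, B2=T, B2=F, B3=T, B3=F, B4=F
uncovered (1 of 8): B4=T
Answer: 1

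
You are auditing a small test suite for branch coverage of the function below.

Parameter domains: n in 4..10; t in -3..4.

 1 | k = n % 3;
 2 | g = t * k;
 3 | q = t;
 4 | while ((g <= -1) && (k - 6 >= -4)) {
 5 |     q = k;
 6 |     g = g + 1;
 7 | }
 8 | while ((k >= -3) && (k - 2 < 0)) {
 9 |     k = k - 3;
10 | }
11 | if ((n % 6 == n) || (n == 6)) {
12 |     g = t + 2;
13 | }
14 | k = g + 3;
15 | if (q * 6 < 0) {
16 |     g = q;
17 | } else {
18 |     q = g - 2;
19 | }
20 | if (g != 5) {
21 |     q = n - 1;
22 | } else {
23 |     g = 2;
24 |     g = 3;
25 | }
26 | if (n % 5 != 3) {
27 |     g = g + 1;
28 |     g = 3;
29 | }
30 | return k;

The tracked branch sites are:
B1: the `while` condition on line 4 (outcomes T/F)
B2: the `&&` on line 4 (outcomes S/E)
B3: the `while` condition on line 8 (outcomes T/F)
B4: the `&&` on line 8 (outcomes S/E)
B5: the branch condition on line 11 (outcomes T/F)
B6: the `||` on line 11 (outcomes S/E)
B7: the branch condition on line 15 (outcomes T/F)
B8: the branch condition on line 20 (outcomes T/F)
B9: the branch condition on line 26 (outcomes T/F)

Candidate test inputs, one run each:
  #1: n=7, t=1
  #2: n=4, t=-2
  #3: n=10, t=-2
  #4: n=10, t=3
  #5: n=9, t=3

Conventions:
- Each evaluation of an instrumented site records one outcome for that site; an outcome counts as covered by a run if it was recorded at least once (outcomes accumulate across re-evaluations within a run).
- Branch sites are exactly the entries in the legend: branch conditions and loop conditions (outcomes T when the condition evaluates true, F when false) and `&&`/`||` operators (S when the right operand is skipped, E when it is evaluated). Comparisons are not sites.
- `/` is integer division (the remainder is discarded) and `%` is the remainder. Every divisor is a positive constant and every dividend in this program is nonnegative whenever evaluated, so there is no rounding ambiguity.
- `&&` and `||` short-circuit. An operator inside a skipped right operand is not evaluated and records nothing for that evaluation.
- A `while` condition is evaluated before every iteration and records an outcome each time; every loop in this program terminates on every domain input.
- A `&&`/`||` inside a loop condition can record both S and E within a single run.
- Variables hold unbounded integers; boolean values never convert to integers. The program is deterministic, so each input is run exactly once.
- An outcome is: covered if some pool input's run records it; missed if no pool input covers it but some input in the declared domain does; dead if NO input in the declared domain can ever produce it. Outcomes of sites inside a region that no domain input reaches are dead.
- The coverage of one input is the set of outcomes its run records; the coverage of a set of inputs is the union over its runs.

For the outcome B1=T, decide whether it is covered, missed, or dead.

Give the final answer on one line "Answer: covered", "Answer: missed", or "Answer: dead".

no pool input records B1=T
but domain input (n=5, t=-3) does record it -> reachable, so missed

Answer: missed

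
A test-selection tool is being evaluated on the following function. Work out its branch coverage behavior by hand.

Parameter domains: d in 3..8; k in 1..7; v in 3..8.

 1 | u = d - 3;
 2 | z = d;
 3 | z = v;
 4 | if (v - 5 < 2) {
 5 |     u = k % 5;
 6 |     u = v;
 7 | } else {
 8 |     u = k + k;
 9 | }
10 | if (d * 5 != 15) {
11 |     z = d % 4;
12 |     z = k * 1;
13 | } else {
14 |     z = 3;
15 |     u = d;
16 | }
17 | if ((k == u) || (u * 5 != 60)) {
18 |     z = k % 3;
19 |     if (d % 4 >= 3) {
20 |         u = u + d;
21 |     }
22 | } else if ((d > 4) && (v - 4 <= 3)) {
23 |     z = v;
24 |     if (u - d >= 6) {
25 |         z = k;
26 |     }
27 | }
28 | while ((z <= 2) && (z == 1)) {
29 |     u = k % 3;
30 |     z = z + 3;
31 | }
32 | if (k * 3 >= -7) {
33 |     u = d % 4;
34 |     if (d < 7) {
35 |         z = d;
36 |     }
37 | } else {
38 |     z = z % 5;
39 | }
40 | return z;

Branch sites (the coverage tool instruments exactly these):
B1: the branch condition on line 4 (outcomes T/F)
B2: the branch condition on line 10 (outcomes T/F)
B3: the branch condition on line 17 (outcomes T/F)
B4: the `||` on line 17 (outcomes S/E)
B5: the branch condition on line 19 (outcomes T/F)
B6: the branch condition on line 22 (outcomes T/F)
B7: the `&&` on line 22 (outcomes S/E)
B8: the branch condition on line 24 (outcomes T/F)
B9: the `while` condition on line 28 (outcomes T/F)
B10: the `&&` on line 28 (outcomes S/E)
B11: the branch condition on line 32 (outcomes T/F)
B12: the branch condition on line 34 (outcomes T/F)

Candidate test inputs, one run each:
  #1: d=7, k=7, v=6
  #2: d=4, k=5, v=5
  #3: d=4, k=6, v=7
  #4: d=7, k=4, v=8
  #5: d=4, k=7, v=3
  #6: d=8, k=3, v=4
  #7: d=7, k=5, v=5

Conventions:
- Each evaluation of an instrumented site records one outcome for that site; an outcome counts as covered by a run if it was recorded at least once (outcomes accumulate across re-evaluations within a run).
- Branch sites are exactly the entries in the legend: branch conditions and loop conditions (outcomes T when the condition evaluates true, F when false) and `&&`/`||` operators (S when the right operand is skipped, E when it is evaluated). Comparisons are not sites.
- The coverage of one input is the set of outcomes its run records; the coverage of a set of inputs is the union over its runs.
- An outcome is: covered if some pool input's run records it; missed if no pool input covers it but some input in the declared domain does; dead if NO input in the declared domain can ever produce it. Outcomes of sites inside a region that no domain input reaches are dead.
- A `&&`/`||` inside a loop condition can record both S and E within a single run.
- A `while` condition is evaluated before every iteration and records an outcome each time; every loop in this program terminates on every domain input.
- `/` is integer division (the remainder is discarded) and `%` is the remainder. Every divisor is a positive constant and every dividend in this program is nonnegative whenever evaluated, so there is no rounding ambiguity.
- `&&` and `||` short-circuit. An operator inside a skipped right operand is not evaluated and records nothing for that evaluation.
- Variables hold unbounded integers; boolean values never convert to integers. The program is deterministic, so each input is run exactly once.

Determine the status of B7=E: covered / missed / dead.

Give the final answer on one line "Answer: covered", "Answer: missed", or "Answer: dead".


no pool input records B7=E
but domain input (d=5, k=6, v=7) does record it -> reachable, so missed
Answer: missed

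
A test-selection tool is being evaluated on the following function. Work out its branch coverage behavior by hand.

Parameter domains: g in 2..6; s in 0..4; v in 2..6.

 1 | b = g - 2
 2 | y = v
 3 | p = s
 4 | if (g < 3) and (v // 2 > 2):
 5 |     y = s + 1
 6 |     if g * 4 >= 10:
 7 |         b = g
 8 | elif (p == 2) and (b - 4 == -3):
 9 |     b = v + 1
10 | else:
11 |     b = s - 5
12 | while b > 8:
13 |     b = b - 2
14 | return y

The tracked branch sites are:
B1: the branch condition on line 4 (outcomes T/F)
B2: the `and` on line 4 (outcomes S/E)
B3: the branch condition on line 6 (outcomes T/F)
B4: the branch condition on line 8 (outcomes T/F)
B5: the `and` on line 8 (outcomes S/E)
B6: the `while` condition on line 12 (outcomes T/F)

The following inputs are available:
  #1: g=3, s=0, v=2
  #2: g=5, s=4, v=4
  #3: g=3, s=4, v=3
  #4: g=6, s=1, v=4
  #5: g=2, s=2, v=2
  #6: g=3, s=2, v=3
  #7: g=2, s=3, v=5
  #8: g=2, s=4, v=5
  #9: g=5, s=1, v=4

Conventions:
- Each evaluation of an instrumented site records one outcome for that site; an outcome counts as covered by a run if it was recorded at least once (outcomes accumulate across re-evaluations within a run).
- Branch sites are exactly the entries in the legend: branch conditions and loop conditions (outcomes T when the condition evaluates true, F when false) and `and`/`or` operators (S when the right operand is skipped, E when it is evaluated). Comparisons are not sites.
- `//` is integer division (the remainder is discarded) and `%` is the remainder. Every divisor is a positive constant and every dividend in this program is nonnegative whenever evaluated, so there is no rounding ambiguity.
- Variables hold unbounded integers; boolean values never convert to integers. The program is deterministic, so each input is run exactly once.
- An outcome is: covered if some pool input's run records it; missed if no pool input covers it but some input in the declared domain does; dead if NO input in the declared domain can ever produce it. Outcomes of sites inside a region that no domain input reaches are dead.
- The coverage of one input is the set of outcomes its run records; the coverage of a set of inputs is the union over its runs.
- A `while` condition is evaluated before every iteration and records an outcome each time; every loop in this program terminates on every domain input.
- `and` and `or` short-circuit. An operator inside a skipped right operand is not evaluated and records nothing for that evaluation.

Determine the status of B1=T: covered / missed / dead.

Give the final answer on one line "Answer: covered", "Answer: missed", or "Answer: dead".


no pool input records B1=T
but domain input (g=2, s=0, v=6) does record it -> reachable, so missed
Answer: missed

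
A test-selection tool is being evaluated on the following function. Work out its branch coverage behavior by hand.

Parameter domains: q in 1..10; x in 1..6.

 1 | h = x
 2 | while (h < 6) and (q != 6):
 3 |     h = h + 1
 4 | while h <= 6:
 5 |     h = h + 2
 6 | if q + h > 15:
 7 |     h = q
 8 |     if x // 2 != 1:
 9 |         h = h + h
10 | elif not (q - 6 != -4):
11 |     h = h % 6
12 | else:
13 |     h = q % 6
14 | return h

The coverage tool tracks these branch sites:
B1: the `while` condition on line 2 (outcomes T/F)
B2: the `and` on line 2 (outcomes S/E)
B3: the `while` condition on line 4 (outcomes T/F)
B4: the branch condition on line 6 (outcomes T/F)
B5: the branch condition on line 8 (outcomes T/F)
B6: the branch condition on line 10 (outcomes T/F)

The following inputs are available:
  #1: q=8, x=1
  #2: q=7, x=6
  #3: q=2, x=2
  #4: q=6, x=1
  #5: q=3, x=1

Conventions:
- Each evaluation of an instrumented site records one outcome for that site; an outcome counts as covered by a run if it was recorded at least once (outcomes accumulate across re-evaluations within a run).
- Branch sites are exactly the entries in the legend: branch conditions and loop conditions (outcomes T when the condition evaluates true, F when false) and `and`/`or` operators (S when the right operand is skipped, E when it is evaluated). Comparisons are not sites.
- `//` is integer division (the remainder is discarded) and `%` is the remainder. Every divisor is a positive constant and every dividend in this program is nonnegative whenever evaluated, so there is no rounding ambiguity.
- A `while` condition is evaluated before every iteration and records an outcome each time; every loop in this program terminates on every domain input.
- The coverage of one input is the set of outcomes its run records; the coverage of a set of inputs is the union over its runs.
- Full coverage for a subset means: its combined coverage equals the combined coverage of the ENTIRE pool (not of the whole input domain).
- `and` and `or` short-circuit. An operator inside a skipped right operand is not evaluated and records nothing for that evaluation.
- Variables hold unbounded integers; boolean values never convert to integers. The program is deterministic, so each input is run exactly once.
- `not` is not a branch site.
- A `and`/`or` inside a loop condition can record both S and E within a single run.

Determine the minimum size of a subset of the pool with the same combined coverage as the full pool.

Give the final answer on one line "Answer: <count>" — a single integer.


run #1 (q=8, x=1) runs B2->E, B1->T, B2->E, B1->T, B2->E, B1->T, B2->E, B1->T, B2->E, B1->T, B2->S, B1->F, B3->T, B3->F, ...; records B1=T, B1=F, B2=S, B2=E, B3=T, B3=F, B4=T, B5=T
run #2 (q=7, x=6) runs B2->S, B1->F, B3->T, B3->F, B4->F, B6->F; records B1=F, B2=S, B3=T, B3=F, B4=F, B6=F
run #3 (q=2, x=2) runs B2->E, B1->T, B2->E, B1->T, B2->E, B1->T, B2->E, B1->T, B2->S, B1->F, B3->T, B3->F, B4->F, B6->T; records B1=T, B1=F, B2=S, B2=E, B3=T, B3=F, B4=F, B6=T
run #4 (q=6, x=1) runs B2->E, B1->F, B3->T, B3->T, B3->T, B3->F, B4->F, B6->F; records B1=F, B2=E, B3=T, B3=F, B4=F, B6=F
run #5 (q=3, x=1) runs B2->E, B1->T, B2->E, B1->T, B2->E, B1->T, B2->E, B1->T, B2->E, B1->T, B2->S, B1->F, B3->T, B3->F, ...; records B1=T, B1=F, B2=S, B2=E, B3=T, B3=F, B4=F, B6=F
pool-wide coverage (11 outcomes): B1=T, B1=F, B2=S, B2=E, B3=T, B3=F, B4=T, B4=F, B5=T, B6=T, B6=F
no size-1 subset reaches all 11 outcomes (best union: 8/11)
no size-2 subset reaches all 11 outcomes (best union: 10/11)
inputs {1, 2, 3} (size 3) cover everything; no size-3 subset with a lexicographically smaller index list covers all 11
Answer: 3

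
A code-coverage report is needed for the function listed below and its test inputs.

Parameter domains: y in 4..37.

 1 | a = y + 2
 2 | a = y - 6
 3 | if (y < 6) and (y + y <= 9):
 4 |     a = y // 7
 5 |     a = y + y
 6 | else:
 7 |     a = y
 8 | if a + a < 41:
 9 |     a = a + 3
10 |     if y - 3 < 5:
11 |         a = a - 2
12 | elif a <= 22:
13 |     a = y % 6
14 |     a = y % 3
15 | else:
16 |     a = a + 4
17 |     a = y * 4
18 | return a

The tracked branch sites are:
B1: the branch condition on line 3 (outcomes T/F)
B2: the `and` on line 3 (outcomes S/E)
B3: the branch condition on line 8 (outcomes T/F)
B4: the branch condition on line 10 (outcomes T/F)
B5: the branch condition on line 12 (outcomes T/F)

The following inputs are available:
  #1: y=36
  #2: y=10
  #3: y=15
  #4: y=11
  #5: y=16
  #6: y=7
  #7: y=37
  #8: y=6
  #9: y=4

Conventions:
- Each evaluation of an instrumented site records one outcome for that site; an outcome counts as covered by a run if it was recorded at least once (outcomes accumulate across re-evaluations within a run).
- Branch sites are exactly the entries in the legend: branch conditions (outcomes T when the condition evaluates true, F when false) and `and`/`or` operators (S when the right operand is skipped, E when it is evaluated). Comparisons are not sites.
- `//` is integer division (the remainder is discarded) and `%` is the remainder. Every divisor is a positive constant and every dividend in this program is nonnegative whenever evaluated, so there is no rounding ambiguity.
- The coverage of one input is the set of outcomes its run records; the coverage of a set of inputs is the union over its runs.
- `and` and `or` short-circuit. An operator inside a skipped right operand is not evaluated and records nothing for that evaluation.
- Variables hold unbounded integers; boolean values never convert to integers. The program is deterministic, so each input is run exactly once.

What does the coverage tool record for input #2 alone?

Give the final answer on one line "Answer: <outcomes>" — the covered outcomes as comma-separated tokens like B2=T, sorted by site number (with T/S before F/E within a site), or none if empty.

Simulating input #2 (y=10) step by step:
  B2->S, B1->F, B3->T, B4->F
distinct outcomes covered: B1=F, B2=S, B3=T, B4=F

Answer: B1=F, B2=S, B3=T, B4=F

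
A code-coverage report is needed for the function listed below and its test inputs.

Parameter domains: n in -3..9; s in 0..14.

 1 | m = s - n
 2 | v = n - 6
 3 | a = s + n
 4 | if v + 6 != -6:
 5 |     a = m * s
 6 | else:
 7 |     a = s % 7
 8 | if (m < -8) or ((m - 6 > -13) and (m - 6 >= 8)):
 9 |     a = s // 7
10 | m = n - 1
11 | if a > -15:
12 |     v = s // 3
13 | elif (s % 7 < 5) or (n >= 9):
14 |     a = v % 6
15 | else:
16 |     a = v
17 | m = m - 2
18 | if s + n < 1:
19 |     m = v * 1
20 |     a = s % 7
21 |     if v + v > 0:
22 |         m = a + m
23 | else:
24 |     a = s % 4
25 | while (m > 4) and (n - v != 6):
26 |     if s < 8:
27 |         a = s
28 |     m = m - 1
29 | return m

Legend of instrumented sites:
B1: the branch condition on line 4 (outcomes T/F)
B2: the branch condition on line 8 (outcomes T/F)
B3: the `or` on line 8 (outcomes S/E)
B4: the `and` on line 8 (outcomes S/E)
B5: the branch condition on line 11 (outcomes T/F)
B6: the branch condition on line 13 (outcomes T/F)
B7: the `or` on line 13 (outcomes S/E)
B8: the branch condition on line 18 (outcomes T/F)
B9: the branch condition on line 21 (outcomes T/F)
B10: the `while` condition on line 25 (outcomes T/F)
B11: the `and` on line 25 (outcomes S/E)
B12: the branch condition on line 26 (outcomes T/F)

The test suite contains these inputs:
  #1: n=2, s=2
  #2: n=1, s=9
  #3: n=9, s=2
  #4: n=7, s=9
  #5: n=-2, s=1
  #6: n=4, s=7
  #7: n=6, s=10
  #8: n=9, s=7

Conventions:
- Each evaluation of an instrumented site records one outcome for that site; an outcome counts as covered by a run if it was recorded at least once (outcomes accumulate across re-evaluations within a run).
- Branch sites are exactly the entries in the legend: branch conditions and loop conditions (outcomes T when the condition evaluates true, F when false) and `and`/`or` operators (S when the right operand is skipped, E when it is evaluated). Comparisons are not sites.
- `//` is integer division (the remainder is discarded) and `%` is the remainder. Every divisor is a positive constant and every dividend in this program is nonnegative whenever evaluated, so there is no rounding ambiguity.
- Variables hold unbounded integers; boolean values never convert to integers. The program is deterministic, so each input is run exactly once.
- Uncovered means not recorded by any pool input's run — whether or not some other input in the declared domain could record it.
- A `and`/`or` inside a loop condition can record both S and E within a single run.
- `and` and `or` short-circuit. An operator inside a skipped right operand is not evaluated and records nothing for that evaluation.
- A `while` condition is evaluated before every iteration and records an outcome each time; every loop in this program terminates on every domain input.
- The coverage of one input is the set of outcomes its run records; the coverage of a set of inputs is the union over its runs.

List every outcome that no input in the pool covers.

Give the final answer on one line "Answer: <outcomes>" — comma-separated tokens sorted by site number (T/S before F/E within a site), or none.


input #1 (n=2, s=2): events B1->T, B3->E, B4->E, B2->F, B5->T, B8->F, B11->S, B10->F; covers B1=T, B2=F, B3=E, B4=E, B5=T, B8=F, B10=F, B11=S
input #2 (n=1, s=9): events B1->T, B3->E, B4->E, B2->F, B5->T, B8->F, B11->S, B10->F; covers B1=T, B2=F, B3=E, B4=E, B5=T, B8=F, B10=F, B11=S
input #3 (n=9, s=2): events B1->T, B3->E, B4->S, B2->F, B5->T, B8->F, B11->E, B10->T, B12->T, B11->E, B10->T, B12->T, B11->S, B10->F; covers B1=T, B2=F, B3=E, B4=S, B5=T, B8=F, B10=T, B10=F, B11=S, B11=E, B12=T
input #4 (n=7, s=9): events B1->T, B3->E, B4->E, B2->F, B5->T, B8->F, B11->S, B10->F; covers B1=T, B2=F, B3=E, B4=E, B5=T, B8=F, B10=F, B11=S
input #5 (n=-2, s=1): events B1->T, B3->E, B4->E, B2->F, B5->T, B8->T, B9->F, B11->S, B10->F; covers B1=T, B2=F, B3=E, B4=E, B5=T, B8=T, B9=F, B10=F, B11=S
input #6 (n=4, s=7): events B1->T, B3->E, B4->E, B2->F, B5->T, B8->F, B11->S, B10->F; covers B1=T, B2=F, B3=E, B4=E, B5=T, B8=F, B10=F, B11=S
input #7 (n=6, s=10): events B1->T, B3->E, B4->E, B2->F, B5->T, B8->F, B11->S, B10->F; covers B1=T, B2=F, B3=E, B4=E, B5=T, B8=F, B10=F, B11=S
input #8 (n=9, s=7): events B1->T, B3->E, B4->E, B2->F, B5->T, B8->F, B11->E, B10->T, B12->T, B11->E, B10->T, B12->T, B11->S, B10->F; covers B1=T, B2=F, B3=E, B4=E, B5=T, B8=F, B10=T, B10=F, B11=S, B11=E, B12=T
union over the pool: B1=T, B2=F, B3=E, B4=S, B4=E, B5=T, B8=T, B8=F, B9=F, B10=T, B10=F, B11=S, B11=E, B12=T
uncovered (10 of 24): B1=F, B2=T, B3=S, B5=F, B6=T, B6=F, B7=S, B7=E, B9=T, B12=F
Answer: B1=F, B2=T, B3=S, B5=F, B6=T, B6=F, B7=S, B7=E, B9=T, B12=F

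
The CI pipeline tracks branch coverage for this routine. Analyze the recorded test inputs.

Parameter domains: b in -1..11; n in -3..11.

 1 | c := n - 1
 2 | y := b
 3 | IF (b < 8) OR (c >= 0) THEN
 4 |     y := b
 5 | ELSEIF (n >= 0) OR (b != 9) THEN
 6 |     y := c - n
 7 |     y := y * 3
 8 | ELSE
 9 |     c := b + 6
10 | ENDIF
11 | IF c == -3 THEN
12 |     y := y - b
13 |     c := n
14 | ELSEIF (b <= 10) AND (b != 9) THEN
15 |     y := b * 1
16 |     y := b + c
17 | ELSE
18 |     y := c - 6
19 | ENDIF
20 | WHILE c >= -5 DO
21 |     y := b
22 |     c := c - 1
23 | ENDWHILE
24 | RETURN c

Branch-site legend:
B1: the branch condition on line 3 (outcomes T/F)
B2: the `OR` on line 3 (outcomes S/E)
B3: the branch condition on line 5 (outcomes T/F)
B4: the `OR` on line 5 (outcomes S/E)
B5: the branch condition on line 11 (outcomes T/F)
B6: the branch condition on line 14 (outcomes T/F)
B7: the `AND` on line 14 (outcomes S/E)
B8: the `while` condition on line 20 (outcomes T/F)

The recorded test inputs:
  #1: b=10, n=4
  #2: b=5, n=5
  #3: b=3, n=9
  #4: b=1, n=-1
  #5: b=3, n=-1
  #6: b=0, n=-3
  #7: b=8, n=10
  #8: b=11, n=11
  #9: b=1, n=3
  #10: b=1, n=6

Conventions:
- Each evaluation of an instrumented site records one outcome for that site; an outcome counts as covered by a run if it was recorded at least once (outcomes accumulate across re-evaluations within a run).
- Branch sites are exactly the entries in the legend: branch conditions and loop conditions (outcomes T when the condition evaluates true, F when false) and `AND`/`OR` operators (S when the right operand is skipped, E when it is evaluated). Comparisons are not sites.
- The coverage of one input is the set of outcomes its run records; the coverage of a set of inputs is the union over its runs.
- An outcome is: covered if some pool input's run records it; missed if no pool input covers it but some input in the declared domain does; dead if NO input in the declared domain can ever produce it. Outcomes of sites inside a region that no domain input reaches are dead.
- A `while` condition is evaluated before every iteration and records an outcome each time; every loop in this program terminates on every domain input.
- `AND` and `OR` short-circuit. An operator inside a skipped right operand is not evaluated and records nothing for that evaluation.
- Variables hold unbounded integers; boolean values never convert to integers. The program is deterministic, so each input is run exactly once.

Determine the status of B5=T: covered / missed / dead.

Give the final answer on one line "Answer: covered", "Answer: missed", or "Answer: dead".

no pool input records B5=T
but domain input (b=-1, n=-2) does record it -> reachable, so missed

Answer: missed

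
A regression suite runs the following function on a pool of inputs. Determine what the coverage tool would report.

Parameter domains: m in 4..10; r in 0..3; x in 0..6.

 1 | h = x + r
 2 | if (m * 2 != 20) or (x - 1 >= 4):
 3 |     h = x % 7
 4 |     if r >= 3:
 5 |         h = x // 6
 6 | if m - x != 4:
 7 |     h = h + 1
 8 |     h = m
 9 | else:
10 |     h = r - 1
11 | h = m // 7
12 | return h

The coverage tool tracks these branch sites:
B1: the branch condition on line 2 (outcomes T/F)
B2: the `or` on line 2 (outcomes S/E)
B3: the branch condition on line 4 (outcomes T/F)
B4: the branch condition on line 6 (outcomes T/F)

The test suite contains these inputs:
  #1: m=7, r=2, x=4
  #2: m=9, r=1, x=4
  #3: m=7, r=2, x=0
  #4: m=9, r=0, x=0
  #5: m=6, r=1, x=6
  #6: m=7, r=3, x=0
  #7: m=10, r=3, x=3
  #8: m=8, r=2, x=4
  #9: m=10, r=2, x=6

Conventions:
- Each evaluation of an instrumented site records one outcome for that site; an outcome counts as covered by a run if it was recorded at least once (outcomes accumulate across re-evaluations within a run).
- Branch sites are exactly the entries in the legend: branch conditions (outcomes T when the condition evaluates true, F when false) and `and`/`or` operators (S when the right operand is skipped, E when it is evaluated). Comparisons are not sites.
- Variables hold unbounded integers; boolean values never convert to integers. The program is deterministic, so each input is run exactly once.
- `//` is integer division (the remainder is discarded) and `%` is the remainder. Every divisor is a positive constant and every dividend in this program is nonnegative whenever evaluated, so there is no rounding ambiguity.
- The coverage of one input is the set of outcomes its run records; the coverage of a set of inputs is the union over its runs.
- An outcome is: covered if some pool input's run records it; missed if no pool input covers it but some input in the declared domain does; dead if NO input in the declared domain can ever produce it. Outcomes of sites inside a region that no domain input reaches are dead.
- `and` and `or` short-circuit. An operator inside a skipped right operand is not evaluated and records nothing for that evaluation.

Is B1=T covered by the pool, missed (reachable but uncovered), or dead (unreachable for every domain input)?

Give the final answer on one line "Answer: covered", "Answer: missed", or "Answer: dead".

B1=T is recorded by pool input(s) 1, 2, 3, 4, 5, 6, 8, 9 -> covered

Answer: covered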